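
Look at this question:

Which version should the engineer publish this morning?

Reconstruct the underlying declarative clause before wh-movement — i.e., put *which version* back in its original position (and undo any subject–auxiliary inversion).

The engineer should publish which version this morning.

The filler 'which version' is interpreted as the direct object of 'publish'. Fronting leaves a gap immediately after 'publish':
Which version should the engineer publish ___ this morning?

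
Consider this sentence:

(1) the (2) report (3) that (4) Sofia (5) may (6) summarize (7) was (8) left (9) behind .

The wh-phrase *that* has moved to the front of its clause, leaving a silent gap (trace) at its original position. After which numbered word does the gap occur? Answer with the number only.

6

'that' is the direct object of 'summarize'. Fronting leaves a gap immediately after 'summarize':
The report that Sofia may summarize ___ was left behind.
'summarize' is word 6.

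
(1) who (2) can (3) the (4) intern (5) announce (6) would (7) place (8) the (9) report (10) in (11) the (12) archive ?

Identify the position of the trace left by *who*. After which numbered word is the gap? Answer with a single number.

5

Before movement: The intern can announce who would place the report in the archive.
The filler 'who' is interpreted as the subject of the clause embedded under 'announce'. It moves to the left edge, and the trace sits right after 'announce':
Who can the intern announce ___ would place the report in the archive?
'announce' is word 5.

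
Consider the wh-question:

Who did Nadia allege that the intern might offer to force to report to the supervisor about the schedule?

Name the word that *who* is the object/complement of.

force

In situ: Nadia did allege that the intern might offer to force who to report to the supervisor about the schedule.
The filler 'who' is interpreted as the direct object of 'force'. It moves to the left edge, and the trace sits right after 'force':
Who did Nadia allege that the intern might offer to force ___ to report to the supervisor about the schedule?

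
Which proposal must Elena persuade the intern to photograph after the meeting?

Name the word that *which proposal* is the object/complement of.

Pre-movement form: Elena must persuade the intern to photograph which proposal after the meeting.
'which proposal' is the direct object of 'photograph'. It moves to the left edge, and the trace sits right after 'photograph':
Which proposal must Elena persuade the intern to photograph ___ after the meeting?

photograph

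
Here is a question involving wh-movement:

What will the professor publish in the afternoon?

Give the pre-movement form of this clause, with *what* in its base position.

The professor will publish what in the afternoon.

The filler 'what' is interpreted as the direct object of 'publish'. Wh-movement fronts it, leaving a gap right after 'publish':
What will the professor publish ___ in the afternoon?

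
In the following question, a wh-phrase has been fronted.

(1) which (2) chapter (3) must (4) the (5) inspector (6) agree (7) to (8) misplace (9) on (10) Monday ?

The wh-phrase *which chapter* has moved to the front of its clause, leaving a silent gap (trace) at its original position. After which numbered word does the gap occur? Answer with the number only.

8

In situ: The inspector must agree to misplace which chapter on Monday.
'which chapter' functions as the direct object of 'misplace'. Fronting leaves a gap immediately after 'misplace':
Which chapter must the inspector agree to misplace ___ on Monday?
'misplace' is word 8.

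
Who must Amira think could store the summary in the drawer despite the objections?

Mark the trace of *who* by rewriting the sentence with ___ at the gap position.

Who must Amira think ___ could store the summary in the drawer despite the objections?

Pre-movement form: Amira must think who could store the summary in the drawer despite the objections.
'who' is the subject of the clause embedded under 'think'. The gap is right after 'think'.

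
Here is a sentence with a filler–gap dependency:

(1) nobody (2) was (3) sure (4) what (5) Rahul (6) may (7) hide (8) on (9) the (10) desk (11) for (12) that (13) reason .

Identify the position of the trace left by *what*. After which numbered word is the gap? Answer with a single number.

Underlying clause: Rahul may hide what on the desk for that reason.
'what' functions as the direct object of 'hide'. Wh-movement fronts it, leaving a gap right after 'hide':
Nobody was sure what Rahul may hide ___ on the desk for that reason.
'hide' is word 7.

7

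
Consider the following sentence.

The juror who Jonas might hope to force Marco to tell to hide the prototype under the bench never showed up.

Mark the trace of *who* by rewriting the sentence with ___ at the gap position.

The juror who Jonas might hope to force Marco to tell ___ to hide the prototype under the bench never showed up.

'who' is the direct object of 'tell'. The gap is right after 'tell'.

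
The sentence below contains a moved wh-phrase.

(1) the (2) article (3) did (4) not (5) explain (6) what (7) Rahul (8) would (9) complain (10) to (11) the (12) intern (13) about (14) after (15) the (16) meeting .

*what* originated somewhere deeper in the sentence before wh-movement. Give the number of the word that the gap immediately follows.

In situ: Rahul would complain to the intern about what after the meeting.
'what' functions as the object of the preposition 'about'. Wh-movement fronts it, leaving a gap right after 'about':
The article did not explain what Rahul would complain to the intern about ___ after the meeting.
'about' is word 13.

13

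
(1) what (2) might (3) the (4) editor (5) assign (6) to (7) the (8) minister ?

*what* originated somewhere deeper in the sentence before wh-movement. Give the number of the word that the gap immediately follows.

In situ: The editor might assign what to the minister.
'what' is the direct object of 'assign'. Fronting leaves a gap immediately after 'assign':
What might the editor assign ___ to the minister?
'assign' is word 5.

5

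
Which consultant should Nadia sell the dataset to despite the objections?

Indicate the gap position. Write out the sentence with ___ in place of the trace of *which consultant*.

Before movement: Nadia should sell the dataset to which consultant despite the objections.
'which consultant' is the object of the preposition 'to' (recipient of 'sell'). The gap is right after 'to'.

Which consultant should Nadia sell the dataset to ___ despite the objections?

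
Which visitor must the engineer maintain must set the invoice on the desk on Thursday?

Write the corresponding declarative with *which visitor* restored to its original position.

The filler 'which visitor' is interpreted as the subject of the clause embedded under 'maintain'. It moves to the left edge, and the trace sits right after 'maintain':
Which visitor must the engineer maintain ___ must set the invoice on the desk on Thursday?

The engineer must maintain which visitor must set the invoice on the desk on Thursday.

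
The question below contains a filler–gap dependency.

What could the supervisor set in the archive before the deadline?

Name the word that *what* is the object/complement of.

In situ: The supervisor could set what in the archive before the deadline.
'what' functions as the direct object of 'set'. Fronting leaves a gap immediately after 'set':
What could the supervisor set ___ in the archive before the deadline?

set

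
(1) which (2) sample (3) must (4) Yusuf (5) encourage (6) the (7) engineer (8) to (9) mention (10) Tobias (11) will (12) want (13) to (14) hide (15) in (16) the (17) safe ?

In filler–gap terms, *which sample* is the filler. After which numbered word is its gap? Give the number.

Pre-movement form: Yusuf must encourage the engineer to mention Tobias will want to hide which sample in the safe.
'which sample' is the direct object of 'hide'. Wh-movement fronts it, leaving a gap right after 'hide':
Which sample must Yusuf encourage the engineer to mention Tobias will want to hide ___ in the safe?
'hide' is word 14.

14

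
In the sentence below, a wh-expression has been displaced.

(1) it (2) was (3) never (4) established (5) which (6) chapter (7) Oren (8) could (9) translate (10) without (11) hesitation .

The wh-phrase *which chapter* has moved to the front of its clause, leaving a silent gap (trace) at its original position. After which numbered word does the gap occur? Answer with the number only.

9

In situ: Oren could translate which chapter without hesitation.
The filler 'which chapter' is interpreted as the direct object of 'translate'. It moves to the left edge, and the trace sits right after 'translate':
It was never established which chapter Oren could translate ___ without hesitation.
'translate' is word 9.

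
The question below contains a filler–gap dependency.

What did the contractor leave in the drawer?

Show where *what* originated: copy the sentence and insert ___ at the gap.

Pre-movement form: The contractor did leave what in the drawer.
'what' functions as the direct object of 'leave'. The gap is right after 'leave'.

What did the contractor leave ___ in the drawer?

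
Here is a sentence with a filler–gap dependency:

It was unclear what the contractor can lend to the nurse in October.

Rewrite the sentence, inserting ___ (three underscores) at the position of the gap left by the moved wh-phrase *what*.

It was unclear what the contractor can lend ___ to the nurse in October.

Underlying clause: The contractor can lend what to the nurse in October.
'what' is the direct object of 'lend'. The gap is right after 'lend'.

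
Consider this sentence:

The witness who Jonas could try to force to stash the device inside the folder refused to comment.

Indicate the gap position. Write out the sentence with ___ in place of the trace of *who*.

The witness who Jonas could try to force ___ to stash the device inside the folder refused to comment.

The filler 'who' is interpreted as the direct object of 'force'. The gap is right after 'force'.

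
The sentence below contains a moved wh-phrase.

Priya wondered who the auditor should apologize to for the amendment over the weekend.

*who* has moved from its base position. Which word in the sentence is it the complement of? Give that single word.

to

Before movement: The auditor should apologize to who for the amendment over the weekend.
The filler 'who' is interpreted as the object of the preposition 'to'. Wh-movement fronts it, leaving a gap right after 'to':
Priya wondered who the auditor should apologize to ___ for the amendment over the weekend.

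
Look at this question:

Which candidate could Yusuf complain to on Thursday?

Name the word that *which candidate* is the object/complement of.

to

Pre-movement form: Yusuf could complain to which candidate on Thursday.
'which candidate' is the object of the preposition 'to'. Wh-movement fronts it, leaving a gap right after 'to':
Which candidate could Yusuf complain to ___ on Thursday?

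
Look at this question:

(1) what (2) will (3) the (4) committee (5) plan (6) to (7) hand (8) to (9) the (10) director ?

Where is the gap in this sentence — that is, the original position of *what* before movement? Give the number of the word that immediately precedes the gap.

7

Underlying clause: The committee will plan to hand what to the director.
The filler 'what' is interpreted as the direct object of 'hand'. It moves to the left edge, and the trace sits right after 'hand':
What will the committee plan to hand ___ to the director?
'hand' is word 7.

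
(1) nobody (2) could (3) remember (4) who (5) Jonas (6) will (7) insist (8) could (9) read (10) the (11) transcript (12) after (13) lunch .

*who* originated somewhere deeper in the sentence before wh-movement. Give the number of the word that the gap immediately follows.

In situ: Jonas will insist who could read the transcript after lunch.
'who' functions as the subject of the clause embedded under 'insist'. It moves to the left edge, and the trace sits right after 'insist':
Nobody could remember who Jonas will insist ___ could read the transcript after lunch.
'insist' is word 7.

7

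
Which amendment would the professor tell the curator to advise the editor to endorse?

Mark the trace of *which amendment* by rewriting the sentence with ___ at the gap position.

In situ: The professor would tell the curator to advise the editor to endorse which amendment.
The filler 'which amendment' is interpreted as the direct object of 'endorse'. The gap is right after 'endorse'.

Which amendment would the professor tell the curator to advise the editor to endorse ___?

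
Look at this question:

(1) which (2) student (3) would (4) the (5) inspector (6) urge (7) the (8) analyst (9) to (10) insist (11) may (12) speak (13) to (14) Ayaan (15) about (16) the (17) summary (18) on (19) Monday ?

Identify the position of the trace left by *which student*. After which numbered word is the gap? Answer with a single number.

10

Underlying clause: The inspector would urge the analyst to insist which student may speak to Ayaan about the summary on Monday.
'which student' is the subject of the clause embedded under 'insist'. It moves to the left edge, and the trace sits right after 'insist':
Which student would the inspector urge the analyst to insist ___ may speak to Ayaan about the summary on Monday?
'insist' is word 10.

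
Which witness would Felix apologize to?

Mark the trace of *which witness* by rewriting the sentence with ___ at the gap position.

Before movement: Felix would apologize to which witness.
'which witness' functions as the object of the preposition 'to'. The gap is right after 'to'.

Which witness would Felix apologize to ___?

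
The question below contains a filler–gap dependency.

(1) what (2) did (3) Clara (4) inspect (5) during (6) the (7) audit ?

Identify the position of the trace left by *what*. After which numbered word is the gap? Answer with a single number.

4

Underlying clause: Clara did inspect what during the audit.
'what' functions as the direct object of 'inspect'. Wh-movement fronts it, leaving a gap right after 'inspect':
What did Clara inspect ___ during the audit?
'inspect' is word 4.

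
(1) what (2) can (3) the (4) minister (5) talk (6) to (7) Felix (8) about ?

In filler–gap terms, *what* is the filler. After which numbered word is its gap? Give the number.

In situ: The minister can talk to Felix about what.
The filler 'what' is interpreted as the object of the preposition 'about'. Fronting leaves a gap immediately after 'about':
What can the minister talk to Felix about ___?
'about' is word 8.

8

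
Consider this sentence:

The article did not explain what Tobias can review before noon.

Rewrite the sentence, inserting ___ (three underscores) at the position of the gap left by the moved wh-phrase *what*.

Underlying clause: Tobias can review what before noon.
'what' is the direct object of 'review'. The gap is right after 'review'.

The article did not explain what Tobias can review ___ before noon.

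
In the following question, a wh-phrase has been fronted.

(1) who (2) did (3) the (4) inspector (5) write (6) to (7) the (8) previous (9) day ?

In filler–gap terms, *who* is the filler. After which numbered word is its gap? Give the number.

6

Underlying clause: The inspector did write to who the previous day.
The filler 'who' is interpreted as the object of the preposition 'to'. Fronting leaves a gap immediately after 'to':
Who did the inspector write to ___ the previous day?
'to' is word 6.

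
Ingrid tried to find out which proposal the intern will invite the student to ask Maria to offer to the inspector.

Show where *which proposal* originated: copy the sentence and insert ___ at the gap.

Ingrid tried to find out which proposal the intern will invite the student to ask Maria to offer ___ to the inspector.

Underlying clause: The intern will invite the student to ask Maria to offer which proposal to the inspector.
'which proposal' is the direct object of 'offer'. The gap is right after 'offer'.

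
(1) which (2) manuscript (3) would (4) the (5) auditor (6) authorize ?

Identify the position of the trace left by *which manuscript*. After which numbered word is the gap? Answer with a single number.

6

In situ: The auditor would authorize which manuscript.
'which manuscript' is the direct object of 'authorize'. Fronting leaves a gap immediately after 'authorize':
Which manuscript would the auditor authorize ___?
'authorize' is word 6.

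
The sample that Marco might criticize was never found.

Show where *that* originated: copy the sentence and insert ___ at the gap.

'that' functions as the direct object of 'criticize'. The gap is right after 'criticize'.

The sample that Marco might criticize ___ was never found.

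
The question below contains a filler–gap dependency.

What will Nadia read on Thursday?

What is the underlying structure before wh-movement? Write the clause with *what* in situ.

Nadia will read what on Thursday.

'what' functions as the direct object of 'read'. Wh-movement fronts it, leaving a gap right after 'read':
What will Nadia read ___ on Thursday?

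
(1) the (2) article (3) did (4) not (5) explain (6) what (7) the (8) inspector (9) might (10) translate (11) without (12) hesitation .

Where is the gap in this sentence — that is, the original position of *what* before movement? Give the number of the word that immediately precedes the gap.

In situ: The inspector might translate what without hesitation.
'what' is the direct object of 'translate'. Wh-movement fronts it, leaving a gap right after 'translate':
The article did not explain what the inspector might translate ___ without hesitation.
'translate' is word 10.

10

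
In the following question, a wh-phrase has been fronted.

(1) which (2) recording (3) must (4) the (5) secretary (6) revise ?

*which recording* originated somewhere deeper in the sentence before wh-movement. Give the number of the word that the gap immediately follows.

6

Pre-movement form: The secretary must revise which recording.
'which recording' is the direct object of 'revise'. Wh-movement fronts it, leaving a gap right after 'revise':
Which recording must the secretary revise ___?
'revise' is word 6.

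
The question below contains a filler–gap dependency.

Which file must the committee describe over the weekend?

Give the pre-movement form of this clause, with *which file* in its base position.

'which file' functions as the direct object of 'describe'. It moves to the left edge, and the trace sits right after 'describe':
Which file must the committee describe ___ over the weekend?

The committee must describe which file over the weekend.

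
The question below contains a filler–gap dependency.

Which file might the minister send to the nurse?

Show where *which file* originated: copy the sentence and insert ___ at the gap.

Which file might the minister send ___ to the nurse?

Before movement: The minister might send which file to the nurse.
'which file' functions as the direct object of 'send'. The gap is right after 'send'.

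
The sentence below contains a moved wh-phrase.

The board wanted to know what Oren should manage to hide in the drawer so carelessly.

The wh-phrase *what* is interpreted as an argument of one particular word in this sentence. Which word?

In situ: Oren should manage to hide what in the drawer so carelessly.
'what' is the direct object of 'hide'. Wh-movement fronts it, leaving a gap right after 'hide':
The board wanted to know what Oren should manage to hide ___ in the drawer so carelessly.

hide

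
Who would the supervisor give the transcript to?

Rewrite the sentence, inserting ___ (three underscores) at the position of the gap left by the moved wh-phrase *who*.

Who would the supervisor give the transcript to ___?

Underlying clause: The supervisor would give the transcript to who.
The filler 'who' is interpreted as the object of the preposition 'to' (recipient of 'give'). The gap is right after 'to'.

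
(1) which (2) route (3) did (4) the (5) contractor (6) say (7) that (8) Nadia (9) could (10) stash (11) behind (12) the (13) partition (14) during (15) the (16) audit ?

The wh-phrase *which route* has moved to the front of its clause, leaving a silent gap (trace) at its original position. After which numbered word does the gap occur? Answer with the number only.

10

In situ: The contractor did say that Nadia could stash which route behind the partition during the audit.
'which route' functions as the direct object of 'stash'. Wh-movement fronts it, leaving a gap right after 'stash':
Which route did the contractor say that Nadia could stash ___ behind the partition during the audit?
'stash' is word 10.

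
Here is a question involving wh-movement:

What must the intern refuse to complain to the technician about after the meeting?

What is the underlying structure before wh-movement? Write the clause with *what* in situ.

'what' functions as the object of the preposition 'about'. Wh-movement fronts it, leaving a gap right after 'about':
What must the intern refuse to complain to the technician about ___ after the meeting?

The intern must refuse to complain to the technician about what after the meeting.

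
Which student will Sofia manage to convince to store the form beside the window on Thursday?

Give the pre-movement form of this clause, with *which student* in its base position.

Sofia will manage to convince which student to store the form beside the window on Thursday.

'which student' functions as the direct object of 'convince'. It moves to the left edge, and the trace sits right after 'convince':
Which student will Sofia manage to convince ___ to store the form beside the window on Thursday?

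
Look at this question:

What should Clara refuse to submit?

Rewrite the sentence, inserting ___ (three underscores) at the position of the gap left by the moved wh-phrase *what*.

What should Clara refuse to submit ___?

Before movement: Clara should refuse to submit what.
'what' functions as the direct object of 'submit'. The gap is right after 'submit'.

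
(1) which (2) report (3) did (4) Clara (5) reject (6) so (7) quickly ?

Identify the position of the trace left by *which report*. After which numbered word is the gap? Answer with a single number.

5

Before movement: Clara did reject which report so quickly.
The filler 'which report' is interpreted as the direct object of 'reject'. Wh-movement fronts it, leaving a gap right after 'reject':
Which report did Clara reject ___ so quickly?
'reject' is word 5.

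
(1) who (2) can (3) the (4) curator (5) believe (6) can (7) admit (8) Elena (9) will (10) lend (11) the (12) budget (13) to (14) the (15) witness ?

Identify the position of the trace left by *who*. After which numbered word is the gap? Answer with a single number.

5

Pre-movement form: The curator can believe who can admit Elena will lend the budget to the witness.
The filler 'who' is interpreted as the subject of the clause embedded under 'believe'. Wh-movement fronts it, leaving a gap right after 'believe':
Who can the curator believe ___ can admit Elena will lend the budget to the witness?
'believe' is word 5.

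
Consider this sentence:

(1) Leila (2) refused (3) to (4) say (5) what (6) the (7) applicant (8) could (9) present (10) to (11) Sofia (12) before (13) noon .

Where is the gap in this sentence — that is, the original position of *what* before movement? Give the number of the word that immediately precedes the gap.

Underlying clause: The applicant could present what to Sofia before noon.
'what' functions as the direct object of 'present'. Wh-movement fronts it, leaving a gap right after 'present':
Leila refused to say what the applicant could present ___ to Sofia before noon.
'present' is word 9.

9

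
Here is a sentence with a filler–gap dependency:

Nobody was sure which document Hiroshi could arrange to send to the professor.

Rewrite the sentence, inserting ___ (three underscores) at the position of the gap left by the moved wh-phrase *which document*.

Nobody was sure which document Hiroshi could arrange to send ___ to the professor.

Pre-movement form: Hiroshi could arrange to send which document to the professor.
The filler 'which document' is interpreted as the direct object of 'send'. The gap is right after 'send'.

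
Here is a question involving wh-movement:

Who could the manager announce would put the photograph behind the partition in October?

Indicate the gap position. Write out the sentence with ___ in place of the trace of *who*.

Who could the manager announce ___ would put the photograph behind the partition in October?

In situ: The manager could announce who would put the photograph behind the partition in October.
'who' functions as the subject of the clause embedded under 'announce'. The gap is right after 'announce'.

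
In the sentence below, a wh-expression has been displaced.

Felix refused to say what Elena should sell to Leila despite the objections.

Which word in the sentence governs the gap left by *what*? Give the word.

In situ: Elena should sell what to Leila despite the objections.
The filler 'what' is interpreted as the direct object of 'sell'. Fronting leaves a gap immediately after 'sell':
Felix refused to say what Elena should sell ___ to Leila despite the objections.

sell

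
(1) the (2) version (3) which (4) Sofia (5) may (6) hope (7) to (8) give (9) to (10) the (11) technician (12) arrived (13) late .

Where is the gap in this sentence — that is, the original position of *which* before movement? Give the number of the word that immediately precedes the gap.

'which' is the direct object of 'give'. Fronting leaves a gap immediately after 'give':
The version which Sofia may hope to give ___ to the technician arrived late.
'give' is word 8.

8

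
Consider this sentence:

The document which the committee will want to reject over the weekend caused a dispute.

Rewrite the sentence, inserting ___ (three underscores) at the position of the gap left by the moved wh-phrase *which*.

'which' is the direct object of 'reject'. The gap is right after 'reject'.

The document which the committee will want to reject ___ over the weekend caused a dispute.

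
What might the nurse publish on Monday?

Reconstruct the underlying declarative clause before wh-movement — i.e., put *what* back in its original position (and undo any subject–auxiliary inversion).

The filler 'what' is interpreted as the direct object of 'publish'. It moves to the left edge, and the trace sits right after 'publish':
What might the nurse publish ___ on Monday?

The nurse might publish what on Monday.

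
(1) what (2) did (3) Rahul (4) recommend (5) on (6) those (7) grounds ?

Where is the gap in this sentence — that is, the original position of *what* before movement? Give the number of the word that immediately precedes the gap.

4

In situ: Rahul did recommend what on those grounds.
'what' is the direct object of 'recommend'. Wh-movement fronts it, leaving a gap right after 'recommend':
What did Rahul recommend ___ on those grounds?
'recommend' is word 4.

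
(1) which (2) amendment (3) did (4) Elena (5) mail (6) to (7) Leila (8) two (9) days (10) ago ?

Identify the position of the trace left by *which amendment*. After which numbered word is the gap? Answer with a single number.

In situ: Elena did mail which amendment to Leila two days ago.
The filler 'which amendment' is interpreted as the direct object of 'mail'. Fronting leaves a gap immediately after 'mail':
Which amendment did Elena mail ___ to Leila two days ago?
'mail' is word 5.

5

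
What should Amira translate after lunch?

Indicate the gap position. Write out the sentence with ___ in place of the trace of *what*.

What should Amira translate ___ after lunch?

Before movement: Amira should translate what after lunch.
'what' is the direct object of 'translate'. The gap is right after 'translate'.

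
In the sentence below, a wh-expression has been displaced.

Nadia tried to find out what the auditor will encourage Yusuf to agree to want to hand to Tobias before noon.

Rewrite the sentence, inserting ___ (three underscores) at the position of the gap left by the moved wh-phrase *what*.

Nadia tried to find out what the auditor will encourage Yusuf to agree to want to hand ___ to Tobias before noon.

Before movement: The auditor will encourage Yusuf to agree to want to hand what to Tobias before noon.
'what' is the direct object of 'hand'. The gap is right after 'hand'.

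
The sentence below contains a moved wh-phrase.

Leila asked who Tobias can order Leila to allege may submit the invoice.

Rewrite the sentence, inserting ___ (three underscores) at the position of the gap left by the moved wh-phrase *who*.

In situ: Tobias can order Leila to allege who may submit the invoice.
'who' is the subject of the clause embedded under 'allege'. The gap is right after 'allege'.

Leila asked who Tobias can order Leila to allege ___ may submit the invoice.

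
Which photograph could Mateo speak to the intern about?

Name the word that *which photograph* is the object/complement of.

Before movement: Mateo could speak to the intern about which photograph.
The filler 'which photograph' is interpreted as the object of the preposition 'about'. Fronting leaves a gap immediately after 'about':
Which photograph could Mateo speak to the intern about ___?

about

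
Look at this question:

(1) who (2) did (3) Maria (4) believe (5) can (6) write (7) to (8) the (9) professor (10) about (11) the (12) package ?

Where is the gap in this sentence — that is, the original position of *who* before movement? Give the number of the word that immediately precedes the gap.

Underlying clause: Maria did believe who can write to the professor about the package.
'who' functions as the subject of the clause embedded under 'believe'. It moves to the left edge, and the trace sits right after 'believe':
Who did Maria believe ___ can write to the professor about the package?
'believe' is word 4.

4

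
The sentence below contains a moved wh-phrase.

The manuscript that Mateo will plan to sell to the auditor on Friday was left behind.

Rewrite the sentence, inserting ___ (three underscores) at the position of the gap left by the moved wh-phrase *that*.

The manuscript that Mateo will plan to sell ___ to the auditor on Friday was left behind.

'that' functions as the direct object of 'sell'. The gap is right after 'sell'.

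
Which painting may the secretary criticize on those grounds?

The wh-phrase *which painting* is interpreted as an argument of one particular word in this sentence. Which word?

criticize

Before movement: The secretary may criticize which painting on those grounds.
'which painting' functions as the direct object of 'criticize'. Fronting leaves a gap immediately after 'criticize':
Which painting may the secretary criticize ___ on those grounds?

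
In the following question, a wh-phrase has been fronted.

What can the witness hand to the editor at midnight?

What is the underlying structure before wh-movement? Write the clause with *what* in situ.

The witness can hand what to the editor at midnight.

'what' functions as the direct object of 'hand'. Fronting leaves a gap immediately after 'hand':
What can the witness hand ___ to the editor at midnight?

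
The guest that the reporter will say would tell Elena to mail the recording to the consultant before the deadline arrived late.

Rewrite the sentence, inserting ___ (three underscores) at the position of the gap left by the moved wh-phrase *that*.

The guest that the reporter will say ___ would tell Elena to mail the recording to the consultant before the deadline arrived late.

The filler 'that' is interpreted as the subject of the clause embedded under 'say'. The gap is right after 'say'.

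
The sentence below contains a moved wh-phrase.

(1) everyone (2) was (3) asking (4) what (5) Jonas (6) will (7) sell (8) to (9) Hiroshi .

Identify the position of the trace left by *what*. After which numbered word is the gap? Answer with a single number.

7

Pre-movement form: Jonas will sell what to Hiroshi.
'what' functions as the direct object of 'sell'. Fronting leaves a gap immediately after 'sell':
Everyone was asking what Jonas will sell ___ to Hiroshi.
'sell' is word 7.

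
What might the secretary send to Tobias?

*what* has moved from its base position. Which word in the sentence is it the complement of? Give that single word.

send

Pre-movement form: The secretary might send what to Tobias.
'what' is the direct object of 'send'. Wh-movement fronts it, leaving a gap right after 'send':
What might the secretary send ___ to Tobias?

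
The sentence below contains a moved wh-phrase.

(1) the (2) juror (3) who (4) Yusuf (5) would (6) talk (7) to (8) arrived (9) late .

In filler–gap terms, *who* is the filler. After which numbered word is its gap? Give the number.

'who' is the object of the preposition 'to'. Wh-movement fronts it, leaving a gap right after 'to':
The juror who Yusuf would talk to ___ arrived late.
'to' is word 7.

7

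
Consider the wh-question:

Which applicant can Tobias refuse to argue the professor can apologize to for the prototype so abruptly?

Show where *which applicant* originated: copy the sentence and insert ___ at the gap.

Which applicant can Tobias refuse to argue the professor can apologize to ___ for the prototype so abruptly?

Pre-movement form: Tobias can refuse to argue the professor can apologize to which applicant for the prototype so abruptly.
'which applicant' is the object of the preposition 'to'. The gap is right after 'to'.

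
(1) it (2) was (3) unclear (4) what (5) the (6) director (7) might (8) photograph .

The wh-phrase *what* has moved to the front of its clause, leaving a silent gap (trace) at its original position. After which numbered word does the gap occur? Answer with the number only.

8

Before movement: The director might photograph what.
'what' is the direct object of 'photograph'. Wh-movement fronts it, leaving a gap right after 'photograph':
It was unclear what the director might photograph ___.
'photograph' is word 8.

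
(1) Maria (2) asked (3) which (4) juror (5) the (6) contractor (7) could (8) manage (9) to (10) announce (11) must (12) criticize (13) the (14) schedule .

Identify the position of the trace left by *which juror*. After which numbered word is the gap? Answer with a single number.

In situ: The contractor could manage to announce which juror must criticize the schedule.
'which juror' is the subject of the clause embedded under 'announce'. Fronting leaves a gap immediately after 'announce':
Maria asked which juror the contractor could manage to announce ___ must criticize the schedule.
'announce' is word 10.

10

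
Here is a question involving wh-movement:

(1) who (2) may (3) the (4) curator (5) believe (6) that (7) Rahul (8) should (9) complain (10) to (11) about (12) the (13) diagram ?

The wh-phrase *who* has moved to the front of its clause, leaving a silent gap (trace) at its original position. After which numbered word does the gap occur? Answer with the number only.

In situ: The curator may believe that Rahul should complain to who about the diagram.
The filler 'who' is interpreted as the object of the preposition 'to'. Fronting leaves a gap immediately after 'to':
Who may the curator believe that Rahul should complain to ___ about the diagram?
'to' is word 10.

10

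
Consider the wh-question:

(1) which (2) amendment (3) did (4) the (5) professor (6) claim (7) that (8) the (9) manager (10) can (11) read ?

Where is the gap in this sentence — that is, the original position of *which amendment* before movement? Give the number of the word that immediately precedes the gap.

11

Before movement: The professor did claim that the manager can read which amendment.
The filler 'which amendment' is interpreted as the direct object of 'read'. It moves to the left edge, and the trace sits right after 'read':
Which amendment did the professor claim that the manager can read ___?
'read' is word 11.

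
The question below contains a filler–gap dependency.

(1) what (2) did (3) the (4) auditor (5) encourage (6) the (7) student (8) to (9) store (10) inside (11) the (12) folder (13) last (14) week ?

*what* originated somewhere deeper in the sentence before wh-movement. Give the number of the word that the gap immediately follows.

In situ: The auditor did encourage the student to store what inside the folder last week.
'what' functions as the direct object of 'store'. Fronting leaves a gap immediately after 'store':
What did the auditor encourage the student to store ___ inside the folder last week?
'store' is word 9.

9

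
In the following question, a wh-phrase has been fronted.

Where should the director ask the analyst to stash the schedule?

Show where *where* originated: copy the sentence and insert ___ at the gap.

Pre-movement form: The director should ask the analyst to stash the schedule where.
'where' functions as the locative complement of 'stash'. The gap is right after 'schedule'.

Where should the director ask the analyst to stash the schedule ___?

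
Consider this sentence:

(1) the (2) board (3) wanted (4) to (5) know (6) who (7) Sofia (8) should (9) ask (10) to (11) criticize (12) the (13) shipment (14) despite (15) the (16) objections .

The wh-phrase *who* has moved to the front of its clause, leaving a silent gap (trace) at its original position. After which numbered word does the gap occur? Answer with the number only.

Before movement: Sofia should ask who to criticize the shipment despite the objections.
'who' is the direct object of 'ask'. Fronting leaves a gap immediately after 'ask':
The board wanted to know who Sofia should ask ___ to criticize the shipment despite the objections.
'ask' is word 9.

9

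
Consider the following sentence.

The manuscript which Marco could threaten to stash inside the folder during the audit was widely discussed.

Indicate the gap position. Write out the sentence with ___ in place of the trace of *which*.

The manuscript which Marco could threaten to stash ___ inside the folder during the audit was widely discussed.

The filler 'which' is interpreted as the direct object of 'stash'. The gap is right after 'stash'.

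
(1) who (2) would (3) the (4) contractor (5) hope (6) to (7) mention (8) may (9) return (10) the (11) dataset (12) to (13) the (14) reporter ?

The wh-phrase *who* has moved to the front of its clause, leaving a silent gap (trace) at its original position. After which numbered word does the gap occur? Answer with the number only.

7

Before movement: The contractor would hope to mention who may return the dataset to the reporter.
The filler 'who' is interpreted as the subject of the clause embedded under 'mention'. Fronting leaves a gap immediately after 'mention':
Who would the contractor hope to mention ___ may return the dataset to the reporter?
'mention' is word 7.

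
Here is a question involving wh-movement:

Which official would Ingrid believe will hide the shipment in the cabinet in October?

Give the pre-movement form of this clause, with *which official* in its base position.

'which official' is the subject of the clause embedded under 'believe'. Fronting leaves a gap immediately after 'believe':
Which official would Ingrid believe ___ will hide the shipment in the cabinet in October?

Ingrid would believe which official will hide the shipment in the cabinet in October.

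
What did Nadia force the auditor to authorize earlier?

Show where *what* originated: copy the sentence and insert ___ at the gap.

What did Nadia force the auditor to authorize ___ earlier?

In situ: Nadia did force the auditor to authorize what earlier.
'what' functions as the direct object of 'authorize'. The gap is right after 'authorize'.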